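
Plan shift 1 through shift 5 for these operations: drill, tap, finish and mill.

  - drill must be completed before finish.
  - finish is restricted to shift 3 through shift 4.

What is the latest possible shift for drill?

shift 3

Downstream work caps drill at shift 3.
drill at shift 3 is achievable: mill -> shift 1, finish -> shift 4, tap -> shift 1, drill -> shift 3.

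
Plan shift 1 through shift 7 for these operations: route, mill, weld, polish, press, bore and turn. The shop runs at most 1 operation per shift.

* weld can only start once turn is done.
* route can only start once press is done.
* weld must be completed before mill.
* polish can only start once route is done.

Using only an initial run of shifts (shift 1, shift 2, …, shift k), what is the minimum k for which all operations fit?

The precedence chain requires at least 3 distinct shifts.
With at most 1 per shift and 7 operations, at least 7 shifts are needed.
7 works (last occupied shift: shift 7): for example route in shift 2, polish in shift 6, press in shift 1, mill in shift 5, turn in shift 3, bore in shift 7, weld in shift 4.

7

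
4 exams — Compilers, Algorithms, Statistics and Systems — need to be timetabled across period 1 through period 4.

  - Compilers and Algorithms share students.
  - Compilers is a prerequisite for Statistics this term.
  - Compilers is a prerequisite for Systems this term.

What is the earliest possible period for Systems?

Precedence pushes Systems to at least period 2.
Systems at period 2 is achievable: Statistics=period 2; Algorithms=period 2; Systems=period 2; Compilers=period 1.

period 2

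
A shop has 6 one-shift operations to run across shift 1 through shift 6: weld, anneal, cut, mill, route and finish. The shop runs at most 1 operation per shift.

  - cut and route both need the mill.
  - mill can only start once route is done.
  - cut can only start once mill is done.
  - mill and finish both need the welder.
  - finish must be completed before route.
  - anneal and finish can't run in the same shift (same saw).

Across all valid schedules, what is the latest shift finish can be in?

shift 3

Downstream work caps finish at shift 3.
finish at shift 3 is achievable: mill in shift 5, finish in shift 3, cut in shift 6, weld in shift 1, anneal in shift 2, route in shift 4.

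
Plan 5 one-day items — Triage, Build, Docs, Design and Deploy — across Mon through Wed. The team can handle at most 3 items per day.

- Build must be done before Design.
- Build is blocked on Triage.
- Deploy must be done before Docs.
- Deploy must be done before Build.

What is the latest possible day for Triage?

Mon

Downstream work caps Triage at Mon.
Triage at Mon is achievable: Triage -> Mon, Design -> Wed, Docs -> Tue, Build -> Tue, Deploy -> Mon.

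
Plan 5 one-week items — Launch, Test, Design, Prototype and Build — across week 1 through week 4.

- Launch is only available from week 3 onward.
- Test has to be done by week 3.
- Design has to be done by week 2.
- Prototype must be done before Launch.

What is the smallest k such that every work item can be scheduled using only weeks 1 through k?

The precedence chain requires at least 2 distinct weeks.
Launch can't be placed before week 3, so the schedule must run through at least week 3.
3 works (last occupied week: week 3): for example Test=week 1, Launch=week 3, Design=week 1, Prototype=week 1, Build=week 1.

3 weeks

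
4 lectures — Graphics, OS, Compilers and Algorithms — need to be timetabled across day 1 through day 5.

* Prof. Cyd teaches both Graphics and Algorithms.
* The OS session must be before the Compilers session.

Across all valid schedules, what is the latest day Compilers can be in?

day 5

Precedence pushes Compilers to at least day 2.
Compilers at day 5 is achievable: Algorithms -> day 2, Compilers -> day 5, Graphics -> day 1, OS -> day 1.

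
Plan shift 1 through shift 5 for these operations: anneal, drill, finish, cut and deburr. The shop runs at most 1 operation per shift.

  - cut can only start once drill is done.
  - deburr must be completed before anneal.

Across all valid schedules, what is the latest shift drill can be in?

Downstream work caps drill at shift 4.
drill at shift 4 is achievable: deburr=shift 1, finish=shift 3, cut=shift 5, drill=shift 4, anneal=shift 2.

shift 4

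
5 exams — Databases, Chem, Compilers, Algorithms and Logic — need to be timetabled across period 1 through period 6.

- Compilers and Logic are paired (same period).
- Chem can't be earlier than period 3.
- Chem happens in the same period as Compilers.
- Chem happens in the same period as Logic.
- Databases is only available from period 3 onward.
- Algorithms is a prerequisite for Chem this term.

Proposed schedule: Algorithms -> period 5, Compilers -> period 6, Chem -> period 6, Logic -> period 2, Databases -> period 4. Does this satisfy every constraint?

Invalid. Compilers and Logic are paired (same period).

Chem can't be earlier than period 3 — holds.
Chem happens in the same period as Compilers — holds.
Algorithms is a prerequisite for Chem this term — holds.
Chem happens in the same period as Logic — violated.
Compilers and Logic are paired (same period) — violated.
Databases is only available from period 3 onward — holds.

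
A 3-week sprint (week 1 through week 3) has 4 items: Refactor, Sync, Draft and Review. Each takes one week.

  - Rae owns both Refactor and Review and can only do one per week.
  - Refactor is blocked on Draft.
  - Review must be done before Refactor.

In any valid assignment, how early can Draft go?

week 1

Downstream work caps Draft at week 2.
Draft at week 1 is achievable: Sync=week 1; Review=week 1; Refactor=week 2; Draft=week 1.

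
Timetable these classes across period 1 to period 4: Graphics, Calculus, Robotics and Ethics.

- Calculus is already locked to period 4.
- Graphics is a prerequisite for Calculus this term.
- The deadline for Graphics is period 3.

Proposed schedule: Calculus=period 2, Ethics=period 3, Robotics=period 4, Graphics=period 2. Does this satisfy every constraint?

The deadline for Graphics is period 3 — holds.
Graphics is a prerequisite for Calculus this term — violated.
Calculus is already locked to period 4 — violated.

No. Calculus is already locked to period 4 is not satisfied.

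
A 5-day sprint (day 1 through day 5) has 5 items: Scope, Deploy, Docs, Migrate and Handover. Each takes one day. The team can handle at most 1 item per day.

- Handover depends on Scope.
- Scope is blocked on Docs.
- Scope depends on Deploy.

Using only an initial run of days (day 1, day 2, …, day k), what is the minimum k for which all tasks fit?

The precedence chain requires at least 3 distinct days.
With at most 1 per day and 5 tasks, at least 5 days are needed.
5 works (last occupied day: day 5): for example Handover -> day 4, Docs -> day 2, Deploy -> day 1, Migrate -> day 5, Scope -> day 3.

5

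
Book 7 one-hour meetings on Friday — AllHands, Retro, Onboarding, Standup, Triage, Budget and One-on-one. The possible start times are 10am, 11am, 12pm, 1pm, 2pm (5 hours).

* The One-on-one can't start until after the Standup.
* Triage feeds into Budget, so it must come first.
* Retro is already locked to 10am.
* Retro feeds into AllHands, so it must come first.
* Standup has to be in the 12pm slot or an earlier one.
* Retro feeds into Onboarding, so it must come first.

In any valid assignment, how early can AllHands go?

Precedence pushes AllHands to at least 11am.
AllHands at 11am is achievable: Budget -> 11am; Retro -> 10am; One-on-one -> 11am; AllHands -> 11am; Standup -> 10am; Triage -> 10am; Onboarding -> 11am.

11am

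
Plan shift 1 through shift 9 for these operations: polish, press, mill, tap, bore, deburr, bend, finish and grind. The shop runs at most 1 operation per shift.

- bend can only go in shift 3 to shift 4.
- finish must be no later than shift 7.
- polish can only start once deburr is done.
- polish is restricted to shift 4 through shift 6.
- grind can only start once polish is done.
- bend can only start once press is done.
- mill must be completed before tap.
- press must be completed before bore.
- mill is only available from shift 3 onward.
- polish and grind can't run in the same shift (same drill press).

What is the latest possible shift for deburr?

shift 5

Downstream work caps deburr at shift 5.
deburr at shift 5 is achievable: bend -> shift 3; tap -> shift 7; press -> shift 2; bore -> shift 8; mill -> shift 4; deburr -> shift 5; finish -> shift 1; grind -> shift 9; polish -> shift 6.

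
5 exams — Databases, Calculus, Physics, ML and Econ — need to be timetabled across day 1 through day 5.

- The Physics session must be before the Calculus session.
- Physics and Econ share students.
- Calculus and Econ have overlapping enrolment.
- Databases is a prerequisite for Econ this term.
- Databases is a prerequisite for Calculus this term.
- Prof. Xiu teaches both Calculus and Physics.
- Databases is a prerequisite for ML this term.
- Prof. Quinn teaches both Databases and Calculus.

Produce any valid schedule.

ML -> day 2; Calculus -> day 2; Databases -> day 1; Physics -> day 1; Econ -> day 3

Checking: Databases(day 1) before Econ(day 3); Physics(day 1) before Calculus(day 2); Databases(day 1) before Calculus(day 2); Databases(day 1) before ML(day 2); Physics(day 1) != Econ(day 3); Calculus(day 2) != Physics(day 1); Databases(day 1) != Calculus(day 2); Calculus(day 2) != Econ(day 3).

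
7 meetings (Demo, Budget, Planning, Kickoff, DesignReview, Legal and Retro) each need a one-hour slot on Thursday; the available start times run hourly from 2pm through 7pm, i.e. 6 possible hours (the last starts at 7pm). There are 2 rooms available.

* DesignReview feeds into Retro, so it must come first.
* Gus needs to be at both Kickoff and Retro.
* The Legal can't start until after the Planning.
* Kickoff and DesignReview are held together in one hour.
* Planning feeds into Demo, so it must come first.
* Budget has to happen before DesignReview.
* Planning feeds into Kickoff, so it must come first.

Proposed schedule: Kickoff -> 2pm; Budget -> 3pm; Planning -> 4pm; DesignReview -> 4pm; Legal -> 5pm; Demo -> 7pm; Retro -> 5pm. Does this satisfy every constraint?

Invalid. Planning feeds into Kickoff, so it must come first.

Budget has to happen before DesignReview — holds.
Kickoff and DesignReview are held together in one hour — violated.
Gus needs to be at both Kickoff and Retro — holds.
DesignReview feeds into Retro, so it must come first — holds.
The Legal can't start until after the Planning — holds.
Planning feeds into Demo, so it must come first — holds.
There are 2 rooms available — holds.
Planning feeds into Kickoff, so it must come first — violated.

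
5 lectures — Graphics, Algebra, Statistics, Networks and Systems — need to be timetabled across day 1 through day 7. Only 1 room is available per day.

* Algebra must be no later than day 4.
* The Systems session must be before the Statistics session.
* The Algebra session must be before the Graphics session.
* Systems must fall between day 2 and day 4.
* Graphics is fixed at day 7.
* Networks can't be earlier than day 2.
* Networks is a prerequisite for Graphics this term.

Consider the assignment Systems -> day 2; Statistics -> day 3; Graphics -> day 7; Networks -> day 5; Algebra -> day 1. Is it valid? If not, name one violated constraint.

Systems must fall between day 2 and day 4 — holds.
Algebra must be no later than day 4 — holds.
Networks is a prerequisite for Graphics this term — holds.
The Algebra session must be before the Graphics session — holds.
Only 1 room is available per day — holds.
Graphics is fixed at day 7 — holds.
The Systems session must be before the Statistics session — holds.
Networks can't be earlier than day 2 — holds.

Yes, all constraints hold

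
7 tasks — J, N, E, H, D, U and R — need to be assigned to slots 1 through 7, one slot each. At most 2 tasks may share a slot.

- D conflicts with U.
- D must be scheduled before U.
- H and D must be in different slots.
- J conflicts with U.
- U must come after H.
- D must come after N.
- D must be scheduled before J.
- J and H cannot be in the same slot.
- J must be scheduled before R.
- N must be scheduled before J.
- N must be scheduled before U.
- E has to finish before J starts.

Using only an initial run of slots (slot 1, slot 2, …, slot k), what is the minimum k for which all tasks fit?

4

The precedence chain requires at least 4 distinct slots.
With at most 2 per slot and 7 tasks, at least 4 slots are needed.
4 works (last occupied slot: 4): for example D in 2, H in 1, R in 4, J in 3, N in 1, U in 4, E in 2.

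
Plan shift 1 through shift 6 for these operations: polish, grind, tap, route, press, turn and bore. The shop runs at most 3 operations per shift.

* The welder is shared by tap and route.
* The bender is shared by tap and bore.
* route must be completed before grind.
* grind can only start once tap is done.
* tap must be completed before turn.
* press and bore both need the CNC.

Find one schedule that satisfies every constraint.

grind=shift 3; tap=shift 1; polish=shift 1; turn=shift 2; bore=shift 2; press=shift 1; route=shift 2

Checking: tap(shift 1) before grind(shift 3); route(shift 2) before grind(shift 3); tap(shift 1) before turn(shift 2); tap(shift 1) != bore(shift 2); tap(shift 1) != route(shift 2); press(shift 1) != bore(shift 2); max 3 per shift (cap 3).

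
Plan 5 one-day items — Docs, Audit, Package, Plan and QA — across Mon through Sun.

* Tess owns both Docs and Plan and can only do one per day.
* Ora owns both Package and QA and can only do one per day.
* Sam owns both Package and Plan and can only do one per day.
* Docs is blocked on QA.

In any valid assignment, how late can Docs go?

Sun

Precedence pushes Docs to at least Tue.
Docs at Sun is achievable: Plan in Mon; Package in Tue; Docs in Sun; QA in Mon; Audit in Mon.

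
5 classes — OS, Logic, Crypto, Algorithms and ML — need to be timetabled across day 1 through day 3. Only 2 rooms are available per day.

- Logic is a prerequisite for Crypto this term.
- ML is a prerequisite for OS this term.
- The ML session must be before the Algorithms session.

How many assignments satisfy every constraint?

9

Splitting on OS: it can be day 2 (4), day 3 (5). Listing each branch's schedules as (Logic, Crypto, Algorithms, ML) by day number:
OS=day 2: (1,2,3,1) (1,3,2,1) (1,3,3,1) (2,3,3,1) — 4.
OS=day 3: (1,2,2,1) (1,2,3,1) (1,2,3,2) (1,3,2,1) (2,3,2,1) — 5.
Summing: 4 + 5 = 9.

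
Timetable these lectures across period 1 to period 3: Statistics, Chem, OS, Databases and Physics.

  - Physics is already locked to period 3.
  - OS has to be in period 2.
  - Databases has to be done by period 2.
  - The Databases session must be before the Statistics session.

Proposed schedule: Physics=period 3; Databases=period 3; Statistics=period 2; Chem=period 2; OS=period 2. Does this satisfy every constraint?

No. The Databases session must be before the Statistics session is not satisfied.

Databases has to be done by period 2 — violated.
The Databases session must be before the Statistics session — violated.
OS has to be in period 2 — holds.
Physics is already locked to period 3 — holds.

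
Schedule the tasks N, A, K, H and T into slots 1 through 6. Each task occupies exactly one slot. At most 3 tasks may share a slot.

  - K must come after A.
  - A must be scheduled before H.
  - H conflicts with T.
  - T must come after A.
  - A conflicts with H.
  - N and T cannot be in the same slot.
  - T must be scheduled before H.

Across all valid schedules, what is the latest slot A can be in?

4

Downstream work caps A at 4.
A at 4 is achievable: A=4; K=5; H=6; T=5; N=1.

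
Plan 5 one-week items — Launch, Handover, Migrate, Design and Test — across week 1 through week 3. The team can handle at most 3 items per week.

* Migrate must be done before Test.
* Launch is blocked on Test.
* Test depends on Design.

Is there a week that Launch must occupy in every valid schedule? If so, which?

week 3

Precedence pushes Launch to at least week 3.
So Launch is pinned to week 3.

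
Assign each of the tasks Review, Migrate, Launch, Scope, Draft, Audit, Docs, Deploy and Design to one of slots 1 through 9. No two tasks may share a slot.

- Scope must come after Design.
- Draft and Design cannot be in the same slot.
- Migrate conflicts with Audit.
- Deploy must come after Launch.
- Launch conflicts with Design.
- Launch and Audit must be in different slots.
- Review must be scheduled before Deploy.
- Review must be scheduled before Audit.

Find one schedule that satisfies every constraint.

Design in 4; Audit in 6; Launch in 2; Migrate in 7; Docs in 9; Review in 1; Deploy in 3; Scope in 5; Draft in 8

Checking: Launch(2) before Deploy(3); Review(1) before Deploy(3); Design(4) before Scope(5); Review(1) before Audit(6); Launch(2) != Design(4); Launch(2) != Audit(6); Draft(8) != Design(4); Migrate(7) != Audit(6); max 1 per slot (cap 1).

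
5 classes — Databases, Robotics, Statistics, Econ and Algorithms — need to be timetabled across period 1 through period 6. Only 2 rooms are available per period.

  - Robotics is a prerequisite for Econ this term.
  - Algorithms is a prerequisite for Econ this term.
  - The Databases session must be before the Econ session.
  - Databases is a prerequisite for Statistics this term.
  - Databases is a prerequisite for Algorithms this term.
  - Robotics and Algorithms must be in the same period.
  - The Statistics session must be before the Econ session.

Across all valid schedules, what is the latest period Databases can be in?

Downstream work caps Databases at period 4.
Databases at period 3 is achievable: Databases in period 3; Algorithms in period 5; Robotics in period 5; Econ in period 6; Statistics in period 4.
Nothing later works — the capacity limit rule out every period after period 3.

period 3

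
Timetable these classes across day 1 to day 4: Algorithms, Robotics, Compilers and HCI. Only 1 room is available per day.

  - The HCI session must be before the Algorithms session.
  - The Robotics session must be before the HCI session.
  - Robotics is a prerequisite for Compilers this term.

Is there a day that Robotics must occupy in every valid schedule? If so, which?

day 1

Downstream work caps Robotics at day 2.
So Robotics is pinned to day 1.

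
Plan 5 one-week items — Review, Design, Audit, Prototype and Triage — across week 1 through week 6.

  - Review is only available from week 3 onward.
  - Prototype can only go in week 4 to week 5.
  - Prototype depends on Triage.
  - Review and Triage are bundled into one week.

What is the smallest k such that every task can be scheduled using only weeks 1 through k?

The precedence chain requires at least 2 distinct weeks.
Prototype can't be placed before week 4, so the schedule must run through at least week 4.
4 works (last occupied week: week 4): for example Design in week 1; Review in week 3; Triage in week 3; Audit in week 1; Prototype in week 4.

4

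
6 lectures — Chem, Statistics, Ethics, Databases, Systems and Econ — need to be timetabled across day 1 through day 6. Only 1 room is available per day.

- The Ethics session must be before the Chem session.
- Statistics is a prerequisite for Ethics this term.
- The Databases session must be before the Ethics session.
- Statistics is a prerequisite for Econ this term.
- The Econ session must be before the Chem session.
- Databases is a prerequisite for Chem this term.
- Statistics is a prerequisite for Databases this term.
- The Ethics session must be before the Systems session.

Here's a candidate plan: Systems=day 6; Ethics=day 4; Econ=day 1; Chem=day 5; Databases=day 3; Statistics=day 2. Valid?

No — it violates: Statistics is a prerequisite for Econ this term

The Ethics session must be before the Chem session — holds.
The Econ session must be before the Chem session — holds.
The Ethics session must be before the Systems session — holds.
Only 1 room is available per day — holds.
Databases is a prerequisite for Chem this term — holds.
Statistics is a prerequisite for Databases this term — holds.
Statistics is a prerequisite for Ethics this term — holds.
The Databases session must be before the Ethics session — holds.
Statistics is a prerequisite for Econ this term — violated.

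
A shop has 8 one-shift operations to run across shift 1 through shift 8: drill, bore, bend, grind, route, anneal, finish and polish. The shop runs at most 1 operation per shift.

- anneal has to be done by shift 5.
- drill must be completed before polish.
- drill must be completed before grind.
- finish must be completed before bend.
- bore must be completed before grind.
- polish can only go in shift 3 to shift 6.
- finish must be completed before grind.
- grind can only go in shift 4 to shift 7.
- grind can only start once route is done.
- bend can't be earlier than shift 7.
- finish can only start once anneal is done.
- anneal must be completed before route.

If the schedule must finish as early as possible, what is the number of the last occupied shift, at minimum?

The precedence chain requires at least 3 distinct shifts.
With at most 1 per shift and 8 operations, at least 8 shifts are needed.
bend can't be placed before shift 7, so the schedule must run through at least shift 7.
8 works (last occupied shift: shift 8): for example route -> shift 5, bore -> shift 6, finish -> shift 4, drill -> shift 2, anneal -> shift 1, grind -> shift 7, bend -> shift 8, polish -> shift 3.

8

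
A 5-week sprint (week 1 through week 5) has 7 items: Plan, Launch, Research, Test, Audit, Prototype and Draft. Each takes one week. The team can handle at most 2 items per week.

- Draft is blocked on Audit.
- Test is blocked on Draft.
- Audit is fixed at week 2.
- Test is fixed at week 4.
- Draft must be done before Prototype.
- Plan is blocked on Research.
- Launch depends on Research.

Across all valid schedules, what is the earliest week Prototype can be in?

week 4

Precedence pushes Prototype to at least week 4.
Prototype at week 4 is achievable: Test=week 4, Research=week 1, Audit=week 2, Launch=week 3, Draft=week 3, Plan=week 2, Prototype=week 4.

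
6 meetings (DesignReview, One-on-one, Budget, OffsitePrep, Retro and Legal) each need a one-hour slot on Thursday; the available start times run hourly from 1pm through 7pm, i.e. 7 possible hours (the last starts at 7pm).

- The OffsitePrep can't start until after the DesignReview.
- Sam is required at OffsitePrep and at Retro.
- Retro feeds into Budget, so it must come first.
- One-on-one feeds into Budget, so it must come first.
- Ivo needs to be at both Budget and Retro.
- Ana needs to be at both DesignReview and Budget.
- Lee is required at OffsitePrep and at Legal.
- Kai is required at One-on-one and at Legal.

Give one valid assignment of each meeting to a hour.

OffsitePrep -> 2pm, Retro -> 1pm, Budget -> 2pm, DesignReview -> 1pm, Legal -> 3pm, One-on-one -> 1pm

Checking: One-on-one(1pm) before Budget(2pm); DesignReview(1pm) before OffsitePrep(2pm); Retro(1pm) before Budget(2pm); Budget(2pm) != Retro(1pm); One-on-one(1pm) != Legal(3pm); OffsitePrep(2pm) != Legal(3pm); DesignReview(1pm) != Budget(2pm); OffsitePrep(2pm) != Retro(1pm).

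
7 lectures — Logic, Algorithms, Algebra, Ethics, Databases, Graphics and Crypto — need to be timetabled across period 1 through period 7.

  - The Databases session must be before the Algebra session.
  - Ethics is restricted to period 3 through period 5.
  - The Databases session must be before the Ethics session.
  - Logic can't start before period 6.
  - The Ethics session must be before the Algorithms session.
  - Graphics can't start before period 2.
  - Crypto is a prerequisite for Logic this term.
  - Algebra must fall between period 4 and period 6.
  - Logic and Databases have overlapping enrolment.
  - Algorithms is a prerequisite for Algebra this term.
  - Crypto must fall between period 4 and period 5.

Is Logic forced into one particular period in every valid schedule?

Logic can be period 6 (e.g. Graphics -> period 2; Ethics -> period 3; Logic -> period 6; Algebra -> period 5; Crypto -> period 4; Databases -> period 1; Algorithms -> period 4) or period 7 (e.g. Algorithms in period 4; Databases in period 1; Graphics in period 2; Ethics in period 3; Crypto in period 4; Logic in period 7; Algebra in period 5).

No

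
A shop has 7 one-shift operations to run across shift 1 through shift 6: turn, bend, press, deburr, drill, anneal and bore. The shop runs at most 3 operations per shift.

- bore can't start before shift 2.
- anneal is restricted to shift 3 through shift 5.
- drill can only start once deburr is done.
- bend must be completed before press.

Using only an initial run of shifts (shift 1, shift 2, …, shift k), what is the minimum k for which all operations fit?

The precedence chain requires at least 2 distinct shifts.
With at most 3 per shift and 7 operations, at least 3 shifts are needed.
anneal can't be placed before shift 3, so the schedule must run through at least shift 3.
3 works (last occupied shift: shift 3): for example drill in shift 2, bore in shift 2, bend in shift 1, turn in shift 1, deburr in shift 1, press in shift 2, anneal in shift 3.

3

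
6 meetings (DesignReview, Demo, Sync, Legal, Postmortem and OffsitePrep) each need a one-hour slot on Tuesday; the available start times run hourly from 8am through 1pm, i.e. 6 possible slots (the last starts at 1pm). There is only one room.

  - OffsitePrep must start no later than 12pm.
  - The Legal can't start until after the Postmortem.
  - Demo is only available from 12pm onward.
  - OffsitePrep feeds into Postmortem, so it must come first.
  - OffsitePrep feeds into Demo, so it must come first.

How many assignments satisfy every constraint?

Splitting on Demo: it can be 12pm (20), 1pm (20). Listing each branch's schedules as (DesignReview, Sync, Legal, Postmortem, OffsitePrep):
Demo=12pm: (8am,9am,1pm,11am,10am) (8am,10am,1pm,11am,9am) (8am,11am,1pm,10am,9am) (8am,1pm,11am,10am,9am) (9am,8am,1pm,11am,10am) (9am,10am,1pm,11am,8am) (9am,11am,1pm,10am,8am) (9am,1pm,11am,10am,8am) (10am,8am,1pm,11am,9am) (10am,9am,1pm,11am,8am) (10am,11am,1pm,9am,8am) (10am,1pm,11am,9am,8am) (11am,8am,1pm,10am,9am) (11am,9am,1pm,10am,8am) (11am,10am,1pm,9am,8am) (11am,1pm,10am,9am,8am) (1pm,8am,11am,10am,9am) (1pm,9am,11am,10am,8am) (1pm,10am,11am,9am,8am) (1pm,11am,10am,9am,8am) — 20.
Demo=1pm: (8am,9am,12pm,11am,10am) (8am,10am,12pm,11am,9am) (8am,11am,12pm,10am,9am) (8am,12pm,11am,10am,9am) (9am,8am,12pm,11am,10am) (9am,10am,12pm,11am,8am) (9am,11am,12pm,10am,8am) (9am,12pm,11am,10am,8am) (10am,8am,12pm,11am,9am) (10am,9am,12pm,11am,8am) (10am,11am,12pm,9am,8am) (10am,12pm,11am,9am,8am) (11am,8am,12pm,10am,9am) (11am,9am,12pm,10am,8am) (11am,10am,12pm,9am,8am) (11am,12pm,10am,9am,8am) (12pm,8am,11am,10am,9am) (12pm,9am,11am,10am,8am) (12pm,10am,11am,9am,8am) (12pm,11am,10am,9am,8am) — 20.
Summing: 20 + 20 = 40.

40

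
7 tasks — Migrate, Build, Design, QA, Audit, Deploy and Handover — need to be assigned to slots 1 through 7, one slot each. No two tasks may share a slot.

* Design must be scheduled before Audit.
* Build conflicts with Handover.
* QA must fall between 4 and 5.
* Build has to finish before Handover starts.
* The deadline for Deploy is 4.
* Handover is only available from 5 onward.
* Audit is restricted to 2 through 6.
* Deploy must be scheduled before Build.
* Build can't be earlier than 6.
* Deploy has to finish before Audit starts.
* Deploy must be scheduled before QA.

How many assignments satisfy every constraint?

Splitting on Migrate: it can be 1 (4), 2 (4), 3 (4), 4 (2), 5 (2). Listing each branch's schedules as (Build, Design, QA, Audit, Deploy, Handover):
Migrate=1: (6,2,4,5,3,7) (6,2,5,4,3,7) (6,3,4,5,2,7) (6,3,5,4,2,7) — 4.
Migrate=2: (6,1,4,5,3,7) (6,1,5,4,3,7) (6,3,4,5,1,7) (6,3,5,4,1,7) — 4.
Migrate=3: (6,1,4,5,2,7) (6,1,5,4,2,7) (6,2,4,5,1,7) (6,2,5,4,1,7) — 4.
Migrate=4: (6,1,5,3,2,7) (6,2,5,3,1,7) — 2.
Migrate=5: (6,1,4,3,2,7) (6,2,4,3,1,7) — 2.
Summing: 4 + 4 + 4 + 2 + 2 = 16.

16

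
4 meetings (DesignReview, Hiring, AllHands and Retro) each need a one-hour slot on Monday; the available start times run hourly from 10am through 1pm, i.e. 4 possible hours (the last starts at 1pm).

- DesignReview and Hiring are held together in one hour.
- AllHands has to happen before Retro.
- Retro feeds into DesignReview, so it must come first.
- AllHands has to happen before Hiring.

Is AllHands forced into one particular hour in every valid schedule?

No

AllHands can be 10am (e.g. Retro=11am, AllHands=10am, DesignReview=12pm, Hiring=12pm) or 11am (e.g. Hiring in 1pm, Retro in 12pm, AllHands in 11am, DesignReview in 1pm).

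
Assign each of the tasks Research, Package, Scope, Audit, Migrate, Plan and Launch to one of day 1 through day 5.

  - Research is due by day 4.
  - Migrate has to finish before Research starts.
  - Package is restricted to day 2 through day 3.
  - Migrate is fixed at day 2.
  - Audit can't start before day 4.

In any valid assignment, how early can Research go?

day 3

Precedence pushes Research to at least day 3; Research's own window allows nothing later than day 4.
Research at day 3 is achievable: Plan -> day 1, Audit -> day 4, Migrate -> day 2, Scope -> day 1, Package -> day 2, Research -> day 3, Launch -> day 1.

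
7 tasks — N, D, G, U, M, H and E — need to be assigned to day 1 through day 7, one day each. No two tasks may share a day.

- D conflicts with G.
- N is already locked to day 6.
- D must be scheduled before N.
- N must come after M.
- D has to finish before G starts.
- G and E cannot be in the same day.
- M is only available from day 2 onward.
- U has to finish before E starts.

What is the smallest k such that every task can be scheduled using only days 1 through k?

7

The precedence chain requires at least 2 distinct days.
With at most 1 per day and 7 tasks, at least 7 days are needed.
N can't be placed before day 6, so the schedule must run through at least day 6.
7 works (last occupied day: day 7): for example D=day 1, U=day 4, G=day 3, H=day 7, E=day 5, N=day 6, M=day 2.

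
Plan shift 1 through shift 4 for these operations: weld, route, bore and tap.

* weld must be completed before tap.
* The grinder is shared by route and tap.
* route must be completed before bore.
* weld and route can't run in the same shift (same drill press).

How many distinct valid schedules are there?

Splitting on weld: it can be shift 1 (6), shift 2 (7), shift 3 (5). Listing each branch's schedules as (route, bore, tap) by shift number:
weld=shift 1: (2,3,3) (2,3,4) (2,4,3) (2,4,4) (3,4,2) (3,4,4) — 6.
weld=shift 2: (1,2,3) (1,2,4) (1,3,3) (1,3,4) (1,4,3) (1,4,4) (3,4,4) — 7.
weld=shift 3: (1,2,4) (1,3,4) (1,4,4) (2,3,4) (2,4,4) — 5.
Summing: 6 + 7 + 5 = 18.

18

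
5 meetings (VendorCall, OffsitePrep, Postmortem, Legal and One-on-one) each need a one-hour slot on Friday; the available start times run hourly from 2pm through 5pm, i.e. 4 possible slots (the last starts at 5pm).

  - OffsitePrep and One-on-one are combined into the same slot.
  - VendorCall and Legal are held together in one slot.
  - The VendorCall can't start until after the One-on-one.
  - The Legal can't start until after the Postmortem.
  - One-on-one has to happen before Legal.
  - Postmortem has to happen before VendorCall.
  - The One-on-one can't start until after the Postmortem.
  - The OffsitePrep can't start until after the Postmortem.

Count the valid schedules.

4

Enumerating: One-on-one in 3pm; Legal in 4pm; OffsitePrep in 3pm; Postmortem in 2pm; VendorCall in 4pm | VendorCall in 5pm; Postmortem in 2pm; Legal in 5pm; OffsitePrep in 3pm; One-on-one in 3pm | Postmortem -> 2pm; OffsitePrep -> 4pm; One-on-one -> 4pm; Legal -> 5pm; VendorCall -> 5pm | Postmortem -> 3pm; One-on-one -> 4pm; Legal -> 5pm; VendorCall -> 5pm; OffsitePrep -> 4pm.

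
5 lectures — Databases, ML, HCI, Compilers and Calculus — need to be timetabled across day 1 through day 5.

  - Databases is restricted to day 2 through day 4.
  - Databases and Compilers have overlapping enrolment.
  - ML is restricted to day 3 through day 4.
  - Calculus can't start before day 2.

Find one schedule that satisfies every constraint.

Compilers in day 1, HCI in day 1, ML in day 3, Calculus in day 2, Databases in day 2

Checking: Databases(day 2) != Compilers(day 1); Databases=day 2 in [day 2,day 4]; ML=day 3 in [day 3,day 4]; Calculus=day 2 in [day 2,day 5].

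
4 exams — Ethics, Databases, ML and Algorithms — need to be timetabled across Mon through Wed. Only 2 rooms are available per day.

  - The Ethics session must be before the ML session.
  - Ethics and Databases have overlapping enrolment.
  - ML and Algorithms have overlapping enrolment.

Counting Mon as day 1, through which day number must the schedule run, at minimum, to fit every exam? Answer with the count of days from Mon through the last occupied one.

The precedence chain requires at least 2 distinct days.
With at most 2 per day and 4 exams, at least 2 days are needed.
2 works (last occupied day: Tue): for example Ethics in Mon; Algorithms in Mon; Databases in Tue; ML in Tue.

2 days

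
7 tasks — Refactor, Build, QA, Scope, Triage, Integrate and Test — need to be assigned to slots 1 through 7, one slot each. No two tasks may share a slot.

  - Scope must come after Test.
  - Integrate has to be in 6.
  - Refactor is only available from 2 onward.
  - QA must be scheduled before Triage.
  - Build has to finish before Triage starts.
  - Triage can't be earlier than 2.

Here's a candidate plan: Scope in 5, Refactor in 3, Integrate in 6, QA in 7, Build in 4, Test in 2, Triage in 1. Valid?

No two tasks may share a slot — holds.
Triage can't be earlier than 2 — violated.
QA must be scheduled before Triage — violated.
Integrate has to be in 6 — holds.
Scope must come after Test — holds.
Refactor is only available from 2 onward — holds.
Build has to finish before Triage starts — violated.

No. QA must be scheduled before Triage is not satisfied.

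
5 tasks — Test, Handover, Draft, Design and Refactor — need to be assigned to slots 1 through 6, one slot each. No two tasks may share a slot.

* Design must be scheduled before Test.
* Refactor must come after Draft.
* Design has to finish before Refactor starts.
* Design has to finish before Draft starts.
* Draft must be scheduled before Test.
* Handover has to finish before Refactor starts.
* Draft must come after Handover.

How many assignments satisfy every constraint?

Splitting on Test: it can be 4 (4), 5 (10), 6 (10). Listing each branch's schedules as (Handover, Draft, Design, Refactor):
Test=4: (1,3,2,5) (1,3,2,6) (2,3,1,5) (2,3,1,6) — 4.
Test=5: (1,3,2,4) (1,3,2,6) (1,4,2,6) (1,4,3,6) (2,3,1,4) (2,3,1,6) (2,4,1,6) (2,4,3,6) (3,4,1,6) (3,4,2,6) — 10.
Test=6: (1,3,2,4) (1,3,2,5) (1,4,2,5) (1,4,3,5) (2,3,1,4) (2,3,1,5) (2,4,1,5) (2,4,3,5) (3,4,1,5) (3,4,2,5) — 10.
Summing: 4 + 10 + 10 = 24.

24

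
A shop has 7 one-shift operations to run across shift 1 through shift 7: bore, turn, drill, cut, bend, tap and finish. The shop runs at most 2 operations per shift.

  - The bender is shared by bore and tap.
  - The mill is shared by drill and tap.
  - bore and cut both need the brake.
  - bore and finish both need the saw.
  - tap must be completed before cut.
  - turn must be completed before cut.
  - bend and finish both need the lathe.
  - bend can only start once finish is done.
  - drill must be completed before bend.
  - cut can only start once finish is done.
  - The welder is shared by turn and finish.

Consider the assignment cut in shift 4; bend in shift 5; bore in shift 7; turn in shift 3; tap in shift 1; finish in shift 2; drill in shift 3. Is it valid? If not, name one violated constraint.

Yes, all constraints hold

bore and cut both need the brake — holds.
The mill is shared by drill and tap — holds.
turn must be completed before cut — holds.
The welder is shared by turn and finish — holds.
bore and finish both need the saw — holds.
tap must be completed before cut — holds.
bend can only start once finish is done — holds.
The bender is shared by bore and tap — holds.
cut can only start once finish is done — holds.
bend and finish both need the lathe — holds.
The shop runs at most 2 operations per shift — holds.
drill must be completed before bend — holds.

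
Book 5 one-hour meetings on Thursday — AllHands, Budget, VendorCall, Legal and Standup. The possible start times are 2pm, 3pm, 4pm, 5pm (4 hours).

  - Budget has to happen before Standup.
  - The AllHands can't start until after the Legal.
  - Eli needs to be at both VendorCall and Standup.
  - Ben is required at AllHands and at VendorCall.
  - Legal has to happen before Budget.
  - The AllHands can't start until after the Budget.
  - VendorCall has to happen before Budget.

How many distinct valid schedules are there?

8

Splitting on AllHands: it can be 4pm (2), 5pm (6). Listing each branch's schedules as (Budget, VendorCall, Legal, Standup):
AllHands=4pm: (3pm,2pm,2pm,4pm) (3pm,2pm,2pm,5pm) — 2.
AllHands=5pm: (3pm,2pm,2pm,4pm) (3pm,2pm,2pm,5pm) (4pm,2pm,2pm,5pm) (4pm,2pm,3pm,5pm) (4pm,3pm,2pm,5pm) (4pm,3pm,3pm,5pm) — 6.
Summing: 2 + 6 = 8.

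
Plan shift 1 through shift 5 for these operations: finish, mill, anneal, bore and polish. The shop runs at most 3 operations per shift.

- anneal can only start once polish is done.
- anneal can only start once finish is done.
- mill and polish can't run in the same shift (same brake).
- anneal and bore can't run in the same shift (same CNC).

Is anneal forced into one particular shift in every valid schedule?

No

anneal can be shift 2 (e.g. bore=shift 1; polish=shift 1; anneal=shift 2; mill=shift 2; finish=shift 1) or shift 3 (e.g. mill=shift 2, bore=shift 1, anneal=shift 3, polish=shift 1, finish=shift 1).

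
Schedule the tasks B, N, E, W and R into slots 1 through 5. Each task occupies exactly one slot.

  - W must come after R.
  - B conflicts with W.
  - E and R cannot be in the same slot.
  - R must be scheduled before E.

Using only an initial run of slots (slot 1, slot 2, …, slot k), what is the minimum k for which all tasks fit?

2

The precedence chain requires at least 2 distinct slots.
2 works (last occupied slot: 2): for example R in 1, E in 2, B in 1, W in 2, N in 1.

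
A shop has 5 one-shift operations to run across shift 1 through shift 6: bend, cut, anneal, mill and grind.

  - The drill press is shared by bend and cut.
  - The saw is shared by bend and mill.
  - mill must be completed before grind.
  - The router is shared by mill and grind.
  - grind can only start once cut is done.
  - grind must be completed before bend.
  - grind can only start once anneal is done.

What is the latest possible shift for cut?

Downstream work caps cut at shift 4.
cut at shift 4 is achievable: mill -> shift 1, bend -> shift 6, cut -> shift 4, grind -> shift 5, anneal -> shift 1.

shift 4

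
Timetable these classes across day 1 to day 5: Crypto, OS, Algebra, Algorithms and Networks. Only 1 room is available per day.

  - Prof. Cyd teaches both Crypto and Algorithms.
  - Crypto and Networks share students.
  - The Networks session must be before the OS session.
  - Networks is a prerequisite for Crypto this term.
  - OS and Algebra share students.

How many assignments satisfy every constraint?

40

Splitting on Crypto: it can be day 2 (6), day 3 (10), day 4 (12), day 5 (12). Listing each branch's schedules as (OS, Algebra, Algorithms, Networks) by day number:
Crypto=day 2: (3,4,5,1) (3,5,4,1) (4,3,5,1) (4,5,3,1) (5,3,4,1) (5,4,3,1) — 6.
Crypto=day 3: (2,4,5,1) (2,5,4,1) (4,1,5,2) (4,2,5,1) (4,5,1,2) (4,5,2,1) (5,1,4,2) (5,2,4,1) (5,4,1,2) (5,4,2,1) — 10.
Crypto=day 4: (2,3,5,1) (2,5,3,1) (3,1,5,2) (3,2,5,1) (3,5,1,2) (3,5,2,1) (5,1,2,3) (5,1,3,2) (5,2,1,3) (5,2,3,1) (5,3,1,2) (5,3,2,1) — 12.
Crypto=day 5: (2,3,4,1) (2,4,3,1) (3,1,4,2) (3,2,4,1) (3,4,1,2) (3,4,2,1) (4,1,2,3) (4,1,3,2) (4,2,1,3) (4,2,3,1) (4,3,1,2) (4,3,2,1) — 12.
Summing: 6 + 10 + 12 + 12 = 40.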